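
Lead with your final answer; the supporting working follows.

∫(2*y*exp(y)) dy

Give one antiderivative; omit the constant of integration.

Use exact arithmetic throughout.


The answer is 2*y*exp(y) - 2*exp(y).
Step 1. Integrate ∫(2*y*exp(y)) dy by parts with u = y, dv = (2*exp(y)) dy, so v = 2*exp(y): now 2*y*exp(y) + ∫(-2*exp(y)) dy.
Step 2. Evaluate the standard form: now 2*y*exp(y) - 2*exp(y).
Answer: 2*y*exp(y) - 2*exp(y).


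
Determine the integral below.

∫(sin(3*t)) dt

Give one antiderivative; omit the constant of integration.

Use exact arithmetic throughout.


Answer: -cos(3*t)/3.


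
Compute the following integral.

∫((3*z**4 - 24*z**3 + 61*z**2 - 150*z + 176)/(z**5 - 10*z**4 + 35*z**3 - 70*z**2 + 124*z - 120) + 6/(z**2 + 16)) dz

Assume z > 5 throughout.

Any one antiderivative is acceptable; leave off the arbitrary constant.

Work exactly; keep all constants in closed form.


Answer: -log(z - 5) + 5*log(z - 3) - log(z - 2) + 3*atan(z/4)/2 - atan(z/2).


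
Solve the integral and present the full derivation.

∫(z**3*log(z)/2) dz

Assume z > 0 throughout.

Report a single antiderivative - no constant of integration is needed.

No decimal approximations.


Step 1. Integrate ∫(z**3*log(z)/2) dz by parts with u = log(z), dv = (z**3/2) dz, so v = z**4/8 [assuming z > 0]: now z**4*log(z)/8 + ∫(-z**3/8) dz.
Step 2. Evaluate the standard form: now z**4*log(z)/8 - z**4/32.
Answer: z**4*log(z)/8 - z**4/32.


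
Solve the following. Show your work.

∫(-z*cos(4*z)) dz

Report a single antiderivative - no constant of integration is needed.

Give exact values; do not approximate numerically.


Step 1. Integrate ∫(-z*cos(4*z)) dz by parts with u = z, dv = (-cos(4*z)) dz, so v = -sin(4*z)/4: now -z*sin(4*z)/4 + ∫(sin(4*z)/4) dz.
Step 2. Evaluate the standard form: now -z*sin(4*z)/4 - cos(4*z)/16.
Answer: -z*sin(4*z)/4 - cos(4*z)/16.


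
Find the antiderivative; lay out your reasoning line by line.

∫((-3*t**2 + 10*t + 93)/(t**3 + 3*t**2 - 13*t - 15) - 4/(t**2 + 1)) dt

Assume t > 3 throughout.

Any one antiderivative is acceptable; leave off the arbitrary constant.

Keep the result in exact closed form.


Step 1. Rewrite: now ∫((-3*t**2 + 10*t + 93)/(t**3 + 3*t**2 - 13*t - 15)) dt + ∫(-4/(t**2 + 1)) dt.
Step 2. Decompose ∫((-3*t**2 + 10*t + 93)/(t**3 + 3*t**2 - 13*t - 15)) dt by partial fractions, (-3*t**2 + 10*t + 93)/(t**3 + 3*t**2 - 13*t - 15) = -1/(t + 5) - 5/(t + 1) + 3/(t - 3): now ∫(3/(t - 3)) dt + ∫(-5/(t + 1)) dt + ∫(-1/(t + 5)) dt + ∫(-4/(t**2 + 1)) dt.
Step 3. Evaluate the standard form [assuming t > -1]: now -5*log(t + 1) + ∫(3/(t - 3)) dt + ∫(-1/(t + 5)) dt + ∫(-4/(t**2 + 1)) dt.
Step 4. Evaluate the standard form [assuming t > -5]: now -5*log(t + 1) - log(t + 5) + ∫(3/(t - 3)) dt + ∫(-4/(t**2 + 1)) dt.
Step 5. Evaluate the standard form [assuming t > 3]: now 3*log(t - 3) - 5*log(t + 1) - log(t + 5) + ∫(-4/(t**2 + 1)) dt.
Step 6. Evaluate the standard form: now 3*log(t - 3) - 5*log(t + 1) - log(t + 5) - 4*atan(t).
Answer: 3*log(t - 3) - 5*log(t + 1) - log(t + 5) - 4*atan(t).


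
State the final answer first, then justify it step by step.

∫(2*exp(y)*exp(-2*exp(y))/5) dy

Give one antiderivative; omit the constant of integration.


The answer is -exp(-2*exp(y))/5.
Step 1. Substitute u = exp(y), turning ∫(2*exp(y)*exp(-2*exp(y))/5) dy into ∫(2*exp(-2*u)/5) du: now ∫(2*exp(-2*u)/5) du.
Step 2. Evaluate the standard form: now -exp(-2*u)/5.
Step 3. Substitute back u = exp(y): now -exp(-2*exp(y))/5.
Answer: -exp(-2*exp(y))/5.


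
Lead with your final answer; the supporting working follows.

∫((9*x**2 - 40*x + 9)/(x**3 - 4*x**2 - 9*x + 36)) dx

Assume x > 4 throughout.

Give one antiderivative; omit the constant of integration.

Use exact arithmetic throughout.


The answer is -log(x - 4) + 5*log(x - 3) + 5*log(x + 3).
Step 1. Decompose ∫((9*x**2 - 40*x + 9)/(x**3 - 4*x**2 - 9*x + 36)) dx by partial fractions, (9*x**2 - 40*x + 9)/(x**3 - 4*x**2 - 9*x + 36) = 5/(x + 3) + 5/(x - 3) - 1/(x - 4): now ∫(-1/(x - 4)) dx + ∫(5/(x - 3)) dx + ∫(5/(x + 3)) dx.
Step 2. Evaluate the standard form [assuming x > 4]: now -log(x - 4) + ∫(5/(x - 3)) dx + ∫(5/(x + 3)) dx.
Step 3. Evaluate the standard form [assuming x > 3]: now -log(x - 4) + 5*log(x - 3) + ∫(5/(x + 3)) dx.
Step 4. Evaluate the standard form [assuming x > -3]: now -log(x - 4) + 5*log(x - 3) + 5*log(x + 3).
Answer: -log(x - 4) + 5*log(x - 3) + 5*log(x + 3).


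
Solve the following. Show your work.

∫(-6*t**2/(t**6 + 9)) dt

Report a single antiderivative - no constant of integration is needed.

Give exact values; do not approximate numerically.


Step 1. Substitute u = t**3, turning ∫(-6*t**2/(t**6 + 9)) dt into ∫(-2/(u**2 + 9)) du: now ∫(-2/(u**2 + 9)) du.
Step 2. Evaluate the standard form: now -2*atan(u/3)/3.
Step 3. Substitute back u = t**3: now -2*atan(t**3/3)/3.
Answer: -2*atan(t**3/3)/3.


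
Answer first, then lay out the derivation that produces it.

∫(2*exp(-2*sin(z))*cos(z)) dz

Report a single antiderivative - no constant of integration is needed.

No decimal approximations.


The answer is -exp(-2*sin(z)).
Step 1. Substitute u = sin(z), turning ∫(2*exp(-2*sin(z))*cos(z)) dz into ∫(2*exp(-2*u)) du: now ∫(2*exp(-2*u)) du.
Step 2. Evaluate the standard form: now -exp(-2*u).
Step 3. Substitute back u = sin(z): now -exp(-2*sin(z)).
Answer: -exp(-2*sin(z)).


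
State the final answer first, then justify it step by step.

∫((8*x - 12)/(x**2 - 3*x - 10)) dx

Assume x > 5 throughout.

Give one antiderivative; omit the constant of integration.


The answer is 4*log(x - 5) + 4*log(x + 2).
Step 1. Decompose ∫((8*x - 12)/(x**2 - 3*x - 10)) dx by partial fractions, (8*x - 12)/(x**2 - 3*x - 10) = 4/(x + 2) + 4/(x - 5): now ∫(4/(x - 5)) dx + ∫(4/(x + 2)) dx.
Step 2. Evaluate the standard form [assuming x > 5]: now 4*log(x - 5) + ∫(4/(x + 2)) dx.
Step 3. Evaluate the standard form [assuming x > -2]: now 4*log(x - 5) + 4*log(x + 2).
Answer: 4*log(x - 5) + 4*log(x + 2).


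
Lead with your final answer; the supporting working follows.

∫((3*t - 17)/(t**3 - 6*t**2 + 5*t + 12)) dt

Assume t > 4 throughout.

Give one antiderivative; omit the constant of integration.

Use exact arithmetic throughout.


The answer is -log(t - 4) + 2*log(t - 3) - log(t + 1).
Step 1. Decompose ∫((3*t - 17)/(t**3 - 6*t**2 + 5*t + 12)) dt by partial fractions, (3*t - 17)/(t**3 - 6*t**2 + 5*t + 12) = -1/(t + 1) + 2/(t - 3) - 1/(t - 4): now ∫(-1/(t - 4)) dt + ∫(2/(t - 3)) dt + ∫(-1/(t + 1)) dt.
Step 2. Evaluate the standard form [assuming t > -1]: now -log(t + 1) + ∫(-1/(t - 4)) dt + ∫(2/(t - 3)) dt.
Step 3. Evaluate the standard form [assuming t > 3]: now 2*log(t - 3) - log(t + 1) + ∫(-1/(t - 4)) dt.
Step 4. Evaluate the standard form [assuming t > 4]: now -log(t - 4) + 2*log(t - 3) - log(t + 1).
Answer: -log(t - 4) + 2*log(t - 3) - log(t + 1).


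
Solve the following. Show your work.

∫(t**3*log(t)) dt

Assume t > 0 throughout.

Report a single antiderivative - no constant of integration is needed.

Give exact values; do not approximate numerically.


Step 1. Integrate ∫(t**3*log(t)) dt by parts with u = log(t), dv = (t**3) dt, so v = t**4/4 [assuming t > 0]: now t**4*log(t)/4 + ∫(-t**3/4) dt.
Step 2. Evaluate the standard form: now t**4*log(t)/4 - t**4/16.
Answer: t**4*log(t)/4 - t**4/16.


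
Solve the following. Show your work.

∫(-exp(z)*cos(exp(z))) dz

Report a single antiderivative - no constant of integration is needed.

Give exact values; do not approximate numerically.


Step 1. Substitute u = exp(z), turning ∫(-exp(z)*cos(exp(z))) dz into ∫(-cos(u)) du: now ∫(-cos(u)) du.
Step 2. Evaluate the standard form: now -sin(u).
Step 3. Substitute back u = exp(z): now -sin(exp(z)).
Answer: -sin(exp(z)).


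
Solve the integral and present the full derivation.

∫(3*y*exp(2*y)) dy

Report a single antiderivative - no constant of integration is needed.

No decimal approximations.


Step 1. Integrate ∫(3*y*exp(2*y)) dy by parts with u = y, dv = (3*exp(2*y)) dy, so v = 3*exp(2*y)/2: now 3*y*exp(2*y)/2 + ∫(-3*exp(2*y)/2) dy.
Step 2. Evaluate the standard form: now 3*y*exp(2*y)/2 - 3*exp(2*y)/4.
Answer: 3*y*exp(2*y)/2 - 3*exp(2*y)/4.


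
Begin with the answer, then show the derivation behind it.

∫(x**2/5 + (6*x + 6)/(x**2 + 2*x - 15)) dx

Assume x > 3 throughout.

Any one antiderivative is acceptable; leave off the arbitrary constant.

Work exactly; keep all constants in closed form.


The answer is x**3/15 + 3*log(x - 3) + 3*log(x + 5).
Step 1. Rewrite: now ∫(x**2/5) dx + ∫((6*x + 6)/(x**2 + 2*x - 15)) dx.
Step 2. Evaluate the standard form: now x**3/15 + ∫((6*x + 6)/(x**2 + 2*x - 15)) dx.
Step 3. Decompose ∫((6*x + 6)/(x**2 + 2*x - 15)) dx by partial fractions, (6*x + 6)/(x**2 + 2*x - 15) = 3/(x + 5) + 3/(x - 3): now x**3/15 + ∫(3/(x - 3)) dx + ∫(3/(x + 5)) dx.
Step 4. Evaluate the standard form [assuming x > 3]: now x**3/15 + 3*log(x - 3) + ∫(3/(x + 5)) dx.
Step 5. Evaluate the standard form [assuming x > -5]: now x**3/15 + 3*log(x - 3) + 3*log(x + 5).
Answer: x**3/15 + 3*log(x - 3) + 3*log(x + 5).


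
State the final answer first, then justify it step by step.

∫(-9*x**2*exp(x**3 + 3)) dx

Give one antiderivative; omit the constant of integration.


The answer is -3*exp(x**3 + 3).
Step 1. Substitute u = x**3 + 3, turning ∫(-9*x**2*exp(x**3 + 3)) dx into ∫(-3*exp(u)) du: now ∫(-3*exp(u)) du.
Step 2. Evaluate the standard form: now -3*exp(u).
Step 3. Substitute back u = x**3 + 3: now -3*exp(x**3 + 3).
Answer: -3*exp(x**3 + 3).


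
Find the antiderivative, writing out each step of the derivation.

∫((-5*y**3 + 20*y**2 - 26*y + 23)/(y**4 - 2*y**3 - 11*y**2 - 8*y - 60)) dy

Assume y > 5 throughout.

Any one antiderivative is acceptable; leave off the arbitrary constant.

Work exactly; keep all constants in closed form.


Step 1. Decompose ∫((-5*y**3 + 20*y**2 - 26*y + 23)/(y**4 - 2*y**3 - 11*y**2 - 8*y - 60)) dy by partial fractions, (-5*y**3 + 20*y**2 - 26*y + 23)/(y**4 - 2*y**3 - 11*y**2 - 8*y - 60) = 3/(y**2 + 4) - 4/(y + 3) - 1/(y - 5): now ∫(-1/(y - 5)) dy + ∫(-4/(y + 3)) dy + ∫(3/(y**2 + 4)) dy.
Step 2. Evaluate the standard form [assuming y > 5]: now -log(y - 5) + ∫(-4/(y + 3)) dy + ∫(3/(y**2 + 4)) dy.
Step 3. Evaluate the standard form [assuming y > -3]: now -log(y - 5) - 4*log(y + 3) + ∫(3/(y**2 + 4)) dy.
Step 4. Evaluate the standard form: now -log(y - 5) - 4*log(y + 3) + 3*atan(y/2)/2.
Answer: -log(y - 5) - 4*log(y + 3) + 3*atan(y/2)/2.


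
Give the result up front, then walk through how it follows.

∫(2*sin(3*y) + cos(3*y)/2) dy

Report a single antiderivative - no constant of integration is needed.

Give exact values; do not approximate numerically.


The answer is sin(3*y)/6 - 2*cos(3*y)/3.
Step 1. Rewrite: now ∫(2*sin(3*y)) dy + ∫(cos(3*y)/2) dy.
Step 2. Evaluate the standard form: now sin(3*y)/6 + ∫(2*sin(3*y)) dy.
Step 3. Evaluate the standard form: now sin(3*y)/6 - 2*cos(3*y)/3.
Answer: sin(3*y)/6 - 2*cos(3*y)/3.


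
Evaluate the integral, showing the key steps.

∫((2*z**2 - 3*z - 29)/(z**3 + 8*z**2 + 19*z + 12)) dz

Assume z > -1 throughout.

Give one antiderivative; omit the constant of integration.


Step 1. Decompose ∫((2*z**2 - 3*z - 29)/(z**3 + 8*z**2 + 19*z + 12)) dz by partial fractions, (2*z**2 - 3*z - 29)/(z**3 + 8*z**2 + 19*z + 12) = 5/(z + 4) + 1/(z + 3) - 4/(z + 1): now ∫(-4/(z + 1)) dz + ∫(1/(z + 3)) dz + ∫(5/(z + 4)) dz.
Step 2. Evaluate the standard form [assuming z > -3]: now log(z + 3) + ∫(-4/(z + 1)) dz + ∫(5/(z + 4)) dz.
Step 3. Evaluate the standard form [assuming z > -4]: now log(z + 3) + 5*log(z + 4) + ∫(-4/(z + 1)) dz.
Step 4. Evaluate the standard form [assuming z > -1]: now -4*log(z + 1) + log(z + 3) + 5*log(z + 4).
Answer: -4*log(z + 1) + log(z + 3) + 5*log(z + 4).


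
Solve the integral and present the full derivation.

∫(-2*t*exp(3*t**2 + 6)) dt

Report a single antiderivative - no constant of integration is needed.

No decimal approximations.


Step 1. Substitute u = t**2 + 2, turning ∫(-2*t*exp(3*t**2 + 6)) dt into ∫(-exp(3*u)) du: now ∫(-exp(3*u)) du.
Step 2. Evaluate the standard form: now -exp(3*u)/3.
Step 3. Substitute back u = t**2 + 2: now -exp(3*t**2 + 6)/3.
Answer: -exp(3*t**2 + 6)/3.


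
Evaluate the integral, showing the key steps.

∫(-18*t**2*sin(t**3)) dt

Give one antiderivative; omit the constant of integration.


Step 1. Substitute u = t**3, turning ∫(-18*t**2*sin(t**3)) dt into ∫(-6*sin(u)) du: now ∫(-6*sin(u)) du.
Step 2. Evaluate the standard form: now 6*cos(u).
Step 3. Substitute back u = t**3: now 6*cos(t**3).
Answer: 6*cos(t**3).


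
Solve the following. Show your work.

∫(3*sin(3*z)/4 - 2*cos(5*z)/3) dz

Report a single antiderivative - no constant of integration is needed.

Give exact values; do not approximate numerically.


Step 1. Rewrite: now ∫(3*sin(3*z)/4) dz + ∫(-2*cos(5*z)/3) dz.
Step 2. Evaluate the standard form: now -cos(3*z)/4 + ∫(-2*cos(5*z)/3) dz.
Step 3. Evaluate the standard form: now -2*sin(5*z)/15 - cos(3*z)/4.
Answer: -2*sin(5*z)/15 - cos(3*z)/4.


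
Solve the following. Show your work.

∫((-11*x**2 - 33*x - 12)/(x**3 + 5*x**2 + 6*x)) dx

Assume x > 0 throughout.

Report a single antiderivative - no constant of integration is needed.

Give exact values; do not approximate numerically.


Step 1. Decompose ∫((-11*x**2 - 33*x - 12)/(x**3 + 5*x**2 + 6*x)) dx by partial fractions, (-11*x**2 - 33*x - 12)/(x**3 + 5*x**2 + 6*x) = -4/(x + 3) - 5/(x + 2) - 2/x: now ∫(-2/x) dx + ∫(-5/(x + 2)) dx + ∫(-4/(x + 3)) dx.
Step 2. Evaluate the standard form [assuming x > -3]: now -4*log(x + 3) + ∫(-2/x) dx + ∫(-5/(x + 2)) dx.
Step 3. Evaluate the standard form [assuming x > -2]: now -5*log(x + 2) - 4*log(x + 3) + ∫(-2/x) dx.
Step 4. Evaluate the standard form [assuming x > 0]: now -2*log(x) - 5*log(x + 2) - 4*log(x + 3).
Answer: -2*log(x) - 5*log(x + 2) - 4*log(x + 3).


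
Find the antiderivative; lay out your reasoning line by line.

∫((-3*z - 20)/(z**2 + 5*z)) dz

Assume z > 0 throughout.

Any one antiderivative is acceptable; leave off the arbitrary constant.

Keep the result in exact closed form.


Step 1. Decompose ∫((-3*z - 20)/(z**2 + 5*z)) dz by partial fractions, (-3*z - 20)/(z**2 + 5*z) = 1/(z + 5) - 4/z: now ∫(-4/z) dz + ∫(1/(z + 5)) dz.
Step 2. Evaluate the standard form [assuming z > -5]: now log(z + 5) + ∫(-4/z) dz.
Step 3. Evaluate the standard form [assuming z > 0]: now -4*log(z) + log(z + 5).
Answer: -4*log(z) + log(z + 5).


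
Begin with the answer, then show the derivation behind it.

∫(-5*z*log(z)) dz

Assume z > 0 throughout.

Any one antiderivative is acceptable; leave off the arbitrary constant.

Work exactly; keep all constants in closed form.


The answer is -5*z**2*log(z)/2 + 5*z**2/4.
Step 1. Integrate ∫(-5*z*log(z)) dz by parts with u = log(z), dv = (-5*z) dz, so v = -5*z**2/2 [assuming z > 0]: now -5*z**2*log(z)/2 + ∫(5*z/2) dz.
Step 2. Evaluate the standard form: now -5*z**2*log(z)/2 + 5*z**2/4.
Answer: -5*z**2*log(z)/2 + 5*z**2/4.


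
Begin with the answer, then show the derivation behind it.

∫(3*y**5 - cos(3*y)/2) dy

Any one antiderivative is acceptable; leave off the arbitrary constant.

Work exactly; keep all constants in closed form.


The answer is y**6/2 - sin(3*y)/6.
Step 1. Rewrite: now ∫(3*y**5) dy + ∫(-cos(3*y)/2) dy.
Step 2. Evaluate the standard form: now y**6/2 + ∫(-cos(3*y)/2) dy.
Step 3. Evaluate the standard form: now y**6/2 - sin(3*y)/6.
Answer: y**6/2 - sin(3*y)/6.


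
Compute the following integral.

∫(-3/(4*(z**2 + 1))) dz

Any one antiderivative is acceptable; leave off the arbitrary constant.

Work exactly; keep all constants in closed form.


Answer: -3*atan(z)/4.


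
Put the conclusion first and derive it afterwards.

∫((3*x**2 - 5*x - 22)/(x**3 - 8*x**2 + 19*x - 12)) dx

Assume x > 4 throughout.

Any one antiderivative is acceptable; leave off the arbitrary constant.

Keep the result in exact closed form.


The answer is 2*log(x - 4) + 5*log(x - 3) - 4*log(x - 1).
Step 1. Decompose ∫((3*x**2 - 5*x - 22)/(x**3 - 8*x**2 + 19*x - 12)) dx by partial fractions, (3*x**2 - 5*x - 22)/(x**3 - 8*x**2 + 19*x - 12) = -4/(x - 1) + 5/(x - 3) + 2/(x - 4): now ∫(2/(x - 4)) dx + ∫(5/(x - 3)) dx + ∫(-4/(x - 1)) dx.
Step 2. Evaluate the standard form [assuming x > 1]: now -4*log(x - 1) + ∫(2/(x - 4)) dx + ∫(5/(x - 3)) dx.
Step 3. Evaluate the standard form [assuming x > 3]: now 5*log(x - 3) - 4*log(x - 1) + ∫(2/(x - 4)) dx.
Step 4. Evaluate the standard form [assuming x > 4]: now 2*log(x - 4) + 5*log(x - 3) - 4*log(x - 1).
Answer: 2*log(x - 4) + 5*log(x - 3) - 4*log(x - 1).


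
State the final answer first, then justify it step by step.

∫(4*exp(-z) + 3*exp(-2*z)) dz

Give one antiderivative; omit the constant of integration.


The answer is -4*exp(-z) - 3*exp(-2*z)/2.
Step 1. Rewrite: now ∫(3*exp(-2*z)) dz + ∫(4*exp(-z)) dz.
Step 2. Evaluate the standard form: now ∫(4*exp(-z)) dz - 3*exp(-2*z)/2.
Step 3. Evaluate the standard form: now -4*exp(-z) - 3*exp(-2*z)/2.
Answer: -4*exp(-z) - 3*exp(-2*z)/2.


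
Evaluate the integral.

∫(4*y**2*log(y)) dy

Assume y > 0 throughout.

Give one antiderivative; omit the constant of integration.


Answer: 4*y**3*log(y)/3 - 4*y**3/9.


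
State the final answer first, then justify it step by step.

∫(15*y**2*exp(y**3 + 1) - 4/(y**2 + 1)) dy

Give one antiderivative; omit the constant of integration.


The answer is 5*exp(y**3 + 1) - 4*atan(y).
Step 1. Rewrite: now ∫(15*y**2*exp(y**3 + 1)) dy + ∫(-4/(y**2 + 1)) dy.
Step 2. Substitute u = y**3 + 1, turning ∫(15*y**2*exp(y**3 + 1)) dy into ∫(5*exp(u)) du: now ∫(-4/(y**2 + 1)) dy + ∫(5*exp(u)) du.
Step 3. Evaluate the standard form: now 5*exp(u) + ∫(-4/(y**2 + 1)) dy.
Step 4. Substitute back u = y**3 + 1: now 5*exp(y**3 + 1) + ∫(-4/(y**2 + 1)) dy.
Step 5. Evaluate the standard form: now 5*exp(y**3 + 1) - 4*atan(y).
Answer: 5*exp(y**3 + 1) - 4*atan(y).


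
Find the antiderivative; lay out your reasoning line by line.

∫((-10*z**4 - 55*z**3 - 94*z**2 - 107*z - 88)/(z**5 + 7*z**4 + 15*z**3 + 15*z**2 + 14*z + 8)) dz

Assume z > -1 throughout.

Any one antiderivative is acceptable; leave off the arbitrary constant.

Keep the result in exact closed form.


Step 1. Decompose ∫((-10*z**4 - 55*z**3 - 94*z**2 - 107*z - 88)/(z**5 + 7*z**4 + 15*z**3 + 15*z**2 + 14*z + 8)) dz by partial fractions, (-10*z**4 - 55*z**3 - 94*z**2 - 107*z - 88)/(z**5 + 7*z**4 + 15*z**3 + 15*z**2 + 14*z + 8) = -4/(z**2 + 1) - 2/(z + 4) - 3/(z + 2) - 5/(z + 1): now ∫(-5/(z + 1)) dz + ∫(-3/(z + 2)) dz + ∫(-2/(z + 4)) dz + ∫(-4/(z**2 + 1)) dz.
Step 2. Evaluate the standard form [assuming z > -4]: now -2*log(z + 4) + ∫(-5/(z + 1)) dz + ∫(-3/(z + 2)) dz + ∫(-4/(z**2 + 1)) dz.
Step 3. Evaluate the standard form [assuming z > -1]: now -5*log(z + 1) - 2*log(z + 4) + ∫(-3/(z + 2)) dz + ∫(-4/(z**2 + 1)) dz.
Step 4. Evaluate the standard form [assuming z > -2]: now -5*log(z + 1) - 3*log(z + 2) - 2*log(z + 4) + ∫(-4/(z**2 + 1)) dz.
Step 5. Evaluate the standard form: now -5*log(z + 1) - 3*log(z + 2) - 2*log(z + 4) - 4*atan(z).
Answer: -5*log(z + 1) - 3*log(z + 2) - 2*log(z + 4) - 4*atan(z).


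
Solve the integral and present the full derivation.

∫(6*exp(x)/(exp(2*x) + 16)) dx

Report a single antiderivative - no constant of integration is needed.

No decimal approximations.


Step 1. Substitute u = exp(x), turning ∫(6*exp(x)/(exp(2*x) + 16)) dx into ∫(6/(u**2 + 16)) du: now ∫(6/(u**2 + 16)) du.
Step 2. Evaluate the standard form: now 3*atan(u/4)/2.
Step 3. Substitute back u = exp(x): now 3*atan(exp(x)/4)/2.
Answer: 3*atan(exp(x)/4)/2.


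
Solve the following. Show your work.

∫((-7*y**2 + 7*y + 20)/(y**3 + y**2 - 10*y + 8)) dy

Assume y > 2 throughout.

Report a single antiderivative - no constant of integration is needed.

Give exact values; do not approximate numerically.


Step 1. Decompose ∫((-7*y**2 + 7*y + 20)/(y**3 + y**2 - 10*y + 8)) dy by partial fractions, (-7*y**2 + 7*y + 20)/(y**3 + y**2 - 10*y + 8) = -4/(y + 4) - 4/(y - 1) + 1/(y - 2): now ∫(1/(y - 2)) dy + ∫(-4/(y - 1)) dy + ∫(-4/(y + 4)) dy.
Step 2. Evaluate the standard form [assuming y > 2]: now log(y - 2) + ∫(-4/(y - 1)) dy + ∫(-4/(y + 4)) dy.
Step 3. Evaluate the standard form [assuming y > -4]: now log(y - 2) - 4*log(y + 4) + ∫(-4/(y - 1)) dy.
Step 4. Evaluate the standard form [assuming y > 1]: now log(y - 2) - 4*log(y - 1) - 4*log(y + 4).
Answer: log(y - 2) - 4*log(y - 1) - 4*log(y + 4).


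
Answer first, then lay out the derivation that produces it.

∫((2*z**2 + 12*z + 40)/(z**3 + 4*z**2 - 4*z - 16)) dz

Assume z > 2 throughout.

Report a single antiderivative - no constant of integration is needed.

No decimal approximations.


The answer is 3*log(z - 2) - 3*log(z + 2) + 2*log(z + 4).
Step 1. Decompose ∫((2*z**2 + 12*z + 40)/(z**3 + 4*z**2 - 4*z - 16)) dz by partial fractions, (2*z**2 + 12*z + 40)/(z**3 + 4*z**2 - 4*z - 16) = 2/(z + 4) - 3/(z + 2) + 3/(z - 2): now ∫(3/(z - 2)) dz + ∫(-3/(z + 2)) dz + ∫(2/(z + 4)) dz.
Step 2. Evaluate the standard form [assuming z > -4]: now 2*log(z + 4) + ∫(3/(z - 2)) dz + ∫(-3/(z + 2)) dz.
Step 3. Evaluate the standard form [assuming z > -2]: now -3*log(z + 2) + 2*log(z + 4) + ∫(3/(z - 2)) dz.
Step 4. Evaluate the standard form [assuming z > 2]: now 3*log(z - 2) - 3*log(z + 2) + 2*log(z + 4).
Answer: 3*log(z - 2) - 3*log(z + 2) + 2*log(z + 4).


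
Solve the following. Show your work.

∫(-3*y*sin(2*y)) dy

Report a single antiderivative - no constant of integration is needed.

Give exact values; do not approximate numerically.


Step 1. Integrate ∫(-3*y*sin(2*y)) dy by parts with u = y, dv = (-3*sin(2*y)) dy, so v = 3*cos(2*y)/2: now 3*y*cos(2*y)/2 + ∫(-3*cos(2*y)/2) dy.
Step 2. Evaluate the standard form: now 3*y*cos(2*y)/2 - 3*sin(2*y)/4.
Answer: 3*y*cos(2*y)/2 - 3*sin(2*y)/4.


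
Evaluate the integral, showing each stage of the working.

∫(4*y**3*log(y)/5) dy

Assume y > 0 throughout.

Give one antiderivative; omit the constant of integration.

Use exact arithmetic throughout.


Step 1. Integrate ∫(4*y**3*log(y)/5) dy by parts with u = log(y), dv = (4*y**3/5) dy, so v = y**4/5 [assuming y > 0]: now y**4*log(y)/5 + ∫(-y**3/5) dy.
Step 2. Evaluate the standard form: now y**4*log(y)/5 - y**4/20.
Answer: y**4*log(y)/5 - y**4/20.


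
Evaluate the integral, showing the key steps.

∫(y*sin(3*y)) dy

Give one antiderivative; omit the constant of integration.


Step 1. Integrate ∫(y*sin(3*y)) dy by parts with u = y, dv = (sin(3*y)) dy, so v = -cos(3*y)/3: now -y*cos(3*y)/3 + ∫(cos(3*y)/3) dy.
Step 2. Evaluate the standard form: now -y*cos(3*y)/3 + sin(3*y)/9.
Answer: -y*cos(3*y)/3 + sin(3*y)/9.


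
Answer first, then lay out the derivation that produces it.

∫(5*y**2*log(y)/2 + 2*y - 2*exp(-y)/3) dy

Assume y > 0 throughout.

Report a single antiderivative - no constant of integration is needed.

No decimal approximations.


The answer is 5*y**3*log(y)/6 - 5*y**3/18 + y**2 + 2*exp(-y)/3.
Step 1. Rewrite: now ∫(2*y) dy + ∫(5*y**2*log(y)/2) dy + ∫(-2*exp(-y)/3) dy.
Step 2. Integrate ∫(5*y**2*log(y)/2) dy by parts with u = log(y), dv = (5*y**2/2) dy, so v = 5*y**3/6 [assuming y > 0]: now 5*y**3*log(y)/6 + ∫(2*y) dy + ∫(-5*y**2/6) dy + ∫(-2*exp(-y)/3) dy.
Step 3. Evaluate the standard form: now 5*y**3*log(y)/6 - 5*y**3/18 + ∫(2*y) dy + ∫(-2*exp(-y)/3) dy.
Step 4. Evaluate the standard form: now 5*y**3*log(y)/6 - 5*y**3/18 + y**2 + ∫(-2*exp(-y)/3) dy.
Step 5. Evaluate the standard form: now 5*y**3*log(y)/6 - 5*y**3/18 + y**2 + 2*exp(-y)/3.
Answer: 5*y**3*log(y)/6 - 5*y**3/18 + y**2 + 2*exp(-y)/3.


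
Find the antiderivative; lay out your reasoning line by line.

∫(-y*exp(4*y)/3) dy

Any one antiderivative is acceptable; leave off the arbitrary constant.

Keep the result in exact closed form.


Step 1. Integrate ∫(-y*exp(4*y)/3) dy by parts with u = y, dv = (-exp(4*y)/3) dy, so v = -exp(4*y)/12: now -y*exp(4*y)/12 + ∫(exp(4*y)/12) dy.
Step 2. Evaluate the standard form: now -y*exp(4*y)/12 + exp(4*y)/48.
Answer: -y*exp(4*y)/12 + exp(4*y)/48.


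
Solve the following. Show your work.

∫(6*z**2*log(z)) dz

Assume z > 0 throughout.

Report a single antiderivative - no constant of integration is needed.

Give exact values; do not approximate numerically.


Step 1. Integrate ∫(6*z**2*log(z)) dz by parts with u = log(z), dv = (6*z**2) dz, so v = 2*z**3 [assuming z > 0]: now 2*z**3*log(z) + ∫(-2*z**2) dz.
Step 2. Evaluate the standard form: now 2*z**3*log(z) - 2*z**3/3.
Answer: 2*z**3*log(z) - 2*z**3/3.


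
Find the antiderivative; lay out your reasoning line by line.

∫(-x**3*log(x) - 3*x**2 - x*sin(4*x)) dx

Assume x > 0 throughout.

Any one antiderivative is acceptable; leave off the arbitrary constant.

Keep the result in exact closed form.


Step 1. Rewrite: now ∫(-3*x**2) dx + ∫(-x*sin(4*x)) dx + ∫(-x**3*log(x)) dx.
Step 2. Integrate ∫(-x**3*log(x)) dx by parts with u = log(x), dv = (-x**3) dx, so v = -x**4/4 [assuming x > 0]: now -x**4*log(x)/4 + ∫(-3*x**2) dx + ∫(x**3/4) dx + ∫(-x*sin(4*x)) dx.
Step 3. Evaluate the standard form: now -x**4*log(x)/4 + x**4/16 + ∫(-3*x**2) dx + ∫(-x*sin(4*x)) dx.
Step 4. Integrate ∫(-x*sin(4*x)) dx by parts with u = x, dv = (-sin(4*x)) dx, so v = cos(4*x)/4: now -x**4*log(x)/4 + x**4/16 + x*cos(4*x)/4 + ∫(-3*x**2) dx + ∫(-cos(4*x)/4) dx.
Step 5. Evaluate the standard form: now -x**4*log(x)/4 + x**4/16 + x*cos(4*x)/4 - sin(4*x)/16 + ∫(-3*x**2) dx.
Step 6. Evaluate the standard form: now -x**4*log(x)/4 + x**4/16 - x**3 + x*cos(4*x)/4 - sin(4*x)/16.
Answer: -x**4*log(x)/4 + x**4/16 - x**3 + x*cos(4*x)/4 - sin(4*x)/16.


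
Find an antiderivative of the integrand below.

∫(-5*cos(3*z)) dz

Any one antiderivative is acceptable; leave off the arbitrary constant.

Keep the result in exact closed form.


Answer: -5*sin(3*z)/3.


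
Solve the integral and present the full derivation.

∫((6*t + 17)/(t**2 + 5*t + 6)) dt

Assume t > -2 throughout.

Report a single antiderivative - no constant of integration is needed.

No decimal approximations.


Step 1. Decompose ∫((6*t + 17)/(t**2 + 5*t + 6)) dt by partial fractions, (6*t + 17)/(t**2 + 5*t + 6) = 1/(t + 3) + 5/(t + 2): now ∫(5/(t + 2)) dt + ∫(1/(t + 3)) dt.
Step 2. Evaluate the standard form [assuming t > -2]: now 5*log(t + 2) + ∫(1/(t + 3)) dt.
Step 3. Evaluate the standard form [assuming t > -3]: now 5*log(t + 2) + log(t + 3).
Answer: 5*log(t + 2) + log(t + 3).


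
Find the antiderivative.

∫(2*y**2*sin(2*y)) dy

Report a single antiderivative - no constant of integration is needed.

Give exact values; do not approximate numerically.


Answer: -y**2*cos(2*y) + y*sin(2*y) + cos(2*y)/2.


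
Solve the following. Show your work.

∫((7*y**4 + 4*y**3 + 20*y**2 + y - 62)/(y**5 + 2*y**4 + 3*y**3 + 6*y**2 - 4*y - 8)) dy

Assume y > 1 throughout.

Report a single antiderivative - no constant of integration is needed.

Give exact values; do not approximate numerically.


Step 1. Decompose ∫((7*y**4 + 4*y**3 + 20*y**2 + y - 62)/(y**5 + 2*y**4 + 3*y**3 + 6*y**2 - 4*y - 8)) dy by partial fractions, (7*y**4 + 4*y**3 + 20*y**2 + y - 62)/(y**5 + 2*y**4 + 3*y**3 + 6*y**2 - 4*y - 8) = 3/(y**2 + 4) + 4/(y + 2) + 4/(y + 1) - 1/(y - 1): now ∫(-1/(y - 1)) dy + ∫(4/(y + 1)) dy + ∫(4/(y + 2)) dy + ∫(3/(y**2 + 4)) dy.
Step 2. Evaluate the standard form [assuming y > 1]: now -log(y - 1) + ∫(4/(y + 1)) dy + ∫(4/(y + 2)) dy + ∫(3/(y**2 + 4)) dy.
Step 3. Evaluate the standard form [assuming y > -2]: now -log(y - 1) + 4*log(y + 2) + ∫(4/(y + 1)) dy + ∫(3/(y**2 + 4)) dy.
Step 4. Evaluate the standard form [assuming y > -1]: now -log(y - 1) + 4*log(y + 1) + 4*log(y + 2) + ∫(3/(y**2 + 4)) dy.
Step 5. Evaluate the standard form: now -log(y - 1) + 4*log(y + 1) + 4*log(y + 2) + 3*atan(y/2)/2.
Answer: -log(y - 1) + 4*log(y + 1) + 4*log(y + 2) + 3*atan(y/2)/2.


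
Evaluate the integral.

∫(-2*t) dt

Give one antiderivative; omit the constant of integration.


Answer: -t**2.


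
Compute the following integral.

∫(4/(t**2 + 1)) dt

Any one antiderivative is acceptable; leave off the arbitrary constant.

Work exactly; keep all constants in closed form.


Answer: 4*atan(t).


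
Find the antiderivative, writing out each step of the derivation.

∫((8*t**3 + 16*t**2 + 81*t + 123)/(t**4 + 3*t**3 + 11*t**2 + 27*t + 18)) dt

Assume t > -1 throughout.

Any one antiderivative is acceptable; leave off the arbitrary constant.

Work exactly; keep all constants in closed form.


Step 1. Decompose ∫((8*t**3 + 16*t**2 + 81*t + 123)/(t**4 + 3*t**3 + 11*t**2 + 27*t + 18)) dt by partial fractions, (8*t**3 + 16*t**2 + 81*t + 123)/(t**4 + 3*t**3 + 11*t**2 + 27*t + 18) = 3/(t**2 + 9) + 3/(t + 2) + 5/(t + 1): now ∫(5/(t + 1)) dt + ∫(3/(t + 2)) dt + ∫(3/(t**2 + 9)) dt.
Step 2. Evaluate the standard form [assuming t > -2]: now 3*log(t + 2) + ∫(5/(t + 1)) dt + ∫(3/(t**2 + 9)) dt.
Step 3. Evaluate the standard form [assuming t > -1]: now 5*log(t + 1) + 3*log(t + 2) + ∫(3/(t**2 + 9)) dt.
Step 4. Evaluate the standard form: now 5*log(t + 1) + 3*log(t + 2) + atan(t/3).
Answer: 5*log(t + 1) + 3*log(t + 2) + atan(t/3).


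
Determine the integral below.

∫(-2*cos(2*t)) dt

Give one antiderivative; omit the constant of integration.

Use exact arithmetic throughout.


Answer: -sin(2*t).


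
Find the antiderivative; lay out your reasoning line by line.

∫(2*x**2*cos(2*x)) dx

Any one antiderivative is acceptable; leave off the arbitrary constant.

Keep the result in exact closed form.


Step 1. Integrate ∫(2*x**2*cos(2*x)) dx by parts with u = x**2, dv = (2*cos(2*x)) dx, so v = sin(2*x): now x**2*sin(2*x) + ∫(-2*x*sin(2*x)) dx.
Step 2. Integrate ∫(-2*x*sin(2*x)) dx by parts with u = x, dv = (-2*sin(2*x)) dx, so v = cos(2*x): now x**2*sin(2*x) + x*cos(2*x) + ∫(-cos(2*x)) dx.
Step 3. Evaluate the standard form: now x**2*sin(2*x) + x*cos(2*x) - sin(2*x)/2.
Answer: x**2*sin(2*x) + x*cos(2*x) - sin(2*x)/2.


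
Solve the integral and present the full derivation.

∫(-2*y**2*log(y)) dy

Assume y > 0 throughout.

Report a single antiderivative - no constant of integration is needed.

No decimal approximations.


Step 1. Integrate ∫(-2*y**2*log(y)) dy by parts with u = log(y), dv = (-2*y**2) dy, so v = -2*y**3/3 [assuming y > 0]: now -2*y**3*log(y)/3 + ∫(2*y**2/3) dy.
Step 2. Evaluate the standard form: now -2*y**3*log(y)/3 + 2*y**3/9.
Answer: -2*y**3*log(y)/3 + 2*y**3/9.


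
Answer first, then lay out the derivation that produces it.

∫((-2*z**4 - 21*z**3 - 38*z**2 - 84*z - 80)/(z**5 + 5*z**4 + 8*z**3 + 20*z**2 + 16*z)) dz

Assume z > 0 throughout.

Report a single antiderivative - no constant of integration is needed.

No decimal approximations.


The answer is -5*log(z) + log(z + 1) + 2*log(z + 4) - atan(z/2).
Step 1. Decompose ∫((-2*z**4 - 21*z**3 - 38*z**2 - 84*z - 80)/(z**5 + 5*z**4 + 8*z**3 + 20*z**2 + 16*z)) dz by partial fractions, (-2*z**4 - 21*z**3 - 38*z**2 - 84*z - 80)/(z**5 + 5*z**4 + 8*z**3 + 20*z**2 + 16*z) = -2/(z**2 + 4) + 2/(z + 4) + 1/(z + 1) - 5/z: now ∫(-5/z) dz + ∫(1/(z + 1)) dz + ∫(2/(z + 4)) dz + ∫(-2/(z**2 + 4)) dz.
Step 2. Evaluate the standard form [assuming z > -4]: now 2*log(z + 4) + ∫(-5/z) dz + ∫(1/(z + 1)) dz + ∫(-2/(z**2 + 4)) dz.
Step 3. Evaluate the standard form [assuming z > -1]: now log(z + 1) + 2*log(z + 4) + ∫(-5/z) dz + ∫(-2/(z**2 + 4)) dz.
Step 4. Evaluate the standard form [assuming z > 0]: now -5*log(z) + log(z + 1) + 2*log(z + 4) + ∫(-2/(z**2 + 4)) dz.
Step 5. Evaluate the standard form: now -5*log(z) + log(z + 1) + 2*log(z + 4) - atan(z/2).
Answer: -5*log(z) + log(z + 1) + 2*log(z + 4) - atan(z/2).


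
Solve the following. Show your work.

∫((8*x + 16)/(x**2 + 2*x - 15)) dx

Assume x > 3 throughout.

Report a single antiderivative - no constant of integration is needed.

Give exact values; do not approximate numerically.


Step 1. Decompose ∫((8*x + 16)/(x**2 + 2*x - 15)) dx by partial fractions, (8*x + 16)/(x**2 + 2*x - 15) = 3/(x + 5) + 5/(x - 3): now ∫(5/(x - 3)) dx + ∫(3/(x + 5)) dx.
Step 2. Evaluate the standard form [assuming x > -5]: now 3*log(x + 5) + ∫(5/(x - 3)) dx.
Step 3. Evaluate the standard form [assuming x > 3]: now 5*log(x - 3) + 3*log(x + 5).
Answer: 5*log(x - 3) + 3*log(x + 5).


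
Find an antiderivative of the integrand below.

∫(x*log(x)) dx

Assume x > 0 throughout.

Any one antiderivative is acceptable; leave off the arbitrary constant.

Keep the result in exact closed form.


Answer: x**2*log(x)/2 - x**2/4.


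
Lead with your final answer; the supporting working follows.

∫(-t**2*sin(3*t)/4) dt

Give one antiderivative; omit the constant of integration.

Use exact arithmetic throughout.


The answer is t**2*cos(3*t)/12 - t*sin(3*t)/18 - cos(3*t)/54.
Step 1. Integrate ∫(-t**2*sin(3*t)/4) dt by parts with u = t**2, dv = (-sin(3*t)/4) dt, so v = cos(3*t)/12: now t**2*cos(3*t)/12 + ∫(-t*cos(3*t)/6) dt.
Step 2. Integrate ∫(-t*cos(3*t)/6) dt by parts with u = t, dv = (-cos(3*t)/6) dt, so v = -sin(3*t)/18: now t**2*cos(3*t)/12 - t*sin(3*t)/18 + ∫(sin(3*t)/18) dt.
Step 3. Evaluate the standard form: now t**2*cos(3*t)/12 - t*sin(3*t)/18 - cos(3*t)/54.
Answer: t**2*cos(3*t)/12 - t*sin(3*t)/18 - cos(3*t)/54.


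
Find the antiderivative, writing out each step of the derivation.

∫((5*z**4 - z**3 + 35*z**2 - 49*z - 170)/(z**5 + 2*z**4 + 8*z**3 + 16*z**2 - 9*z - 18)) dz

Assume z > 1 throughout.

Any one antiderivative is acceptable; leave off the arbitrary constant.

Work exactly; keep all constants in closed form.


Step 1. Decompose ∫((5*z**4 - z**3 + 35*z**2 - 49*z - 170)/(z**5 + 2*z**4 + 8*z**3 + 16*z**2 - 9*z - 18)) dz by partial fractions, (5*z**4 - z**3 + 35*z**2 - 49*z - 170)/(z**5 + 2*z**4 + 8*z**3 + 16*z**2 - 9*z - 18) = 4/(z**2 + 9) + 4/(z + 2) + 4/(z + 1) - 3/(z - 1): now ∫(-3/(z - 1)) dz + ∫(4/(z + 1)) dz + ∫(4/(z + 2)) dz + ∫(4/(z**2 + 9)) dz.
Step 2. Evaluate the standard form [assuming z > -2]: now 4*log(z + 2) + ∫(-3/(z - 1)) dz + ∫(4/(z + 1)) dz + ∫(4/(z**2 + 9)) dz.
Step 3. Evaluate the standard form [assuming z > -1]: now 4*log(z + 1) + 4*log(z + 2) + ∫(-3/(z - 1)) dz + ∫(4/(z**2 + 9)) dz.
Step 4. Evaluate the standard form [assuming z > 1]: now -3*log(z - 1) + 4*log(z + 1) + 4*log(z + 2) + ∫(4/(z**2 + 9)) dz.
Step 5. Evaluate the standard form: now -3*log(z - 1) + 4*log(z + 1) + 4*log(z + 2) + 4*atan(z/3)/3.
Answer: -3*log(z - 1) + 4*log(z + 1) + 4*log(z + 2) + 4*atan(z/3)/3.


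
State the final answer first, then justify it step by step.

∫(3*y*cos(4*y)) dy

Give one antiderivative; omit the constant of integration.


The answer is 3*y*sin(4*y)/4 + 3*cos(4*y)/16.
Step 1. Integrate ∫(3*y*cos(4*y)) dy by parts with u = y, dv = (3*cos(4*y)) dy, so v = 3*sin(4*y)/4: now 3*y*sin(4*y)/4 + ∫(-3*sin(4*y)/4) dy.
Step 2. Evaluate the standard form: now 3*y*sin(4*y)/4 + 3*cos(4*y)/16.
Answer: 3*y*sin(4*y)/4 + 3*cos(4*y)/16.


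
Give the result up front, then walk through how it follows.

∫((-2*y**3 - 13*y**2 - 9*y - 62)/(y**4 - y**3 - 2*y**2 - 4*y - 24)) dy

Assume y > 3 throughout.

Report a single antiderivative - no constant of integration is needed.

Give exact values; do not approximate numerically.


The answer is -4*log(y - 3) + 2*log(y + 2) + atan(y/2)/2.
Step 1. Decompose ∫((-2*y**3 - 13*y**2 - 9*y - 62)/(y**4 - y**3 - 2*y**2 - 4*y - 24)) dy by partial fractions, (-2*y**3 - 13*y**2 - 9*y - 62)/(y**4 - y**3 - 2*y**2 - 4*y - 24) = 1/(y**2 + 4) + 2/(y + 2) - 4/(y - 3): now ∫(-4/(y - 3)) dy + ∫(2/(y + 2)) dy + ∫(1/(y**2 + 4)) dy.
Step 2. Evaluate the standard form [assuming y > -2]: now 2*log(y + 2) + ∫(-4/(y - 3)) dy + ∫(1/(y**2 + 4)) dy.
Step 3. Evaluate the standard form [assuming y > 3]: now -4*log(y - 3) + 2*log(y + 2) + ∫(1/(y**2 + 4)) dy.
Step 4. Evaluate the standard form: now -4*log(y - 3) + 2*log(y + 2) + atan(y/2)/2.
Answer: -4*log(y - 3) + 2*log(y + 2) + atan(y/2)/2.


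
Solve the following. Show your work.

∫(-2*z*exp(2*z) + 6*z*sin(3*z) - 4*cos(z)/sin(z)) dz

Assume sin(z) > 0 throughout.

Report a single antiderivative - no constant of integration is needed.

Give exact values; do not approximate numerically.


Step 1. Rewrite: now ∫(-2*z*exp(2*z)) dz + ∫(6*z*sin(3*z)) dz + ∫(-4*cos(z)/sin(z)) dz.
Step 2. Substitute u = sin(z), turning ∫(-4*cos(z)/sin(z)) dz into ∫(-4/u) du: now ∫(-4/u) du + ∫(-2*z*exp(2*z)) dz + ∫(6*z*sin(3*z)) dz.
Step 3. Evaluate the standard form [assuming u > 0]: now -4*log(u) + ∫(-2*z*exp(2*z)) dz + ∫(6*z*sin(3*z)) dz.
Step 4. Substitute back u = sin(z): now -4*log(sin(z)) + ∫(-2*z*exp(2*z)) dz + ∫(6*z*sin(3*z)) dz.
Step 5. Integrate ∫(-2*z*exp(2*z)) dz by parts with u = z, dv = (-2*exp(2*z)) dz, so v = -exp(2*z): now -z*exp(2*z) - 4*log(sin(z)) + ∫(6*z*sin(3*z)) dz + ∫(exp(2*z)) dz.
Step 6. Evaluate the standard form: now -z*exp(2*z) + exp(2*z)/2 - 4*log(sin(z)) + ∫(6*z*sin(3*z)) dz.
Step 7. Integrate ∫(6*z*sin(3*z)) dz by parts with u = z, dv = (6*sin(3*z)) dz, so v = -2*cos(3*z): now -z*exp(2*z) - 2*z*cos(3*z) + exp(2*z)/2 - 4*log(sin(z)) + ∫(2*cos(3*z)) dz.
Step 8. Evaluate the standard form: now -z*exp(2*z) - 2*z*cos(3*z) + exp(2*z)/2 - 4*log(sin(z)) + 2*sin(3*z)/3.
Answer: -z*exp(2*z) - 2*z*cos(3*z) + exp(2*z)/2 - 4*log(sin(z)) + 2*sin(3*z)/3.


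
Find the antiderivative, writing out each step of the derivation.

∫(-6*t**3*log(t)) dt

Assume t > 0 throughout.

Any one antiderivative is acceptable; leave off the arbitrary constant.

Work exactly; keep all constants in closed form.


Step 1. Integrate ∫(-6*t**3*log(t)) dt by parts with u = log(t), dv = (-6*t**3) dt, so v = -3*t**4/2 [assuming t > 0]: now -3*t**4*log(t)/2 + ∫(3*t**3/2) dt.
Step 2. Evaluate the standard form: now -3*t**4*log(t)/2 + 3*t**4/8.
Answer: -3*t**4*log(t)/2 + 3*t**4/8.


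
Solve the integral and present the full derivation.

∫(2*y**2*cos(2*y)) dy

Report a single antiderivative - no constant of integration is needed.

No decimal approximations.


Step 1. Integrate ∫(2*y**2*cos(2*y)) dy by parts with u = y**2, dv = (2*cos(2*y)) dy, so v = sin(2*y): now y**2*sin(2*y) + ∫(-2*y*sin(2*y)) dy.
Step 2. Integrate ∫(-2*y*sin(2*y)) dy by parts with u = y, dv = (-2*sin(2*y)) dy, so v = cos(2*y): now y**2*sin(2*y) + y*cos(2*y) + ∫(-cos(2*y)) dy.
Step 3. Evaluate the standard form: now y**2*sin(2*y) + y*cos(2*y) - sin(2*y)/2.
Answer: y**2*sin(2*y) + y*cos(2*y) - sin(2*y)/2.


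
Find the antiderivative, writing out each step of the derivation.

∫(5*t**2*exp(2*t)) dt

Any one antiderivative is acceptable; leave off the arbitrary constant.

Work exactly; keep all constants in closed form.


Step 1. Integrate ∫(5*t**2*exp(2*t)) dt by parts with u = t**2, dv = (5*exp(2*t)) dt, so v = 5*exp(2*t)/2: now 5*t**2*exp(2*t)/2 + ∫(-5*t*exp(2*t)) dt.
Step 2. Integrate ∫(-5*t*exp(2*t)) dt by parts with u = t, dv = (-5*exp(2*t)) dt, so v = -5*exp(2*t)/2: now 5*t**2*exp(2*t)/2 - 5*t*exp(2*t)/2 + ∫(5*exp(2*t)/2) dt.
Step 3. Evaluate the standard form: now 5*t**2*exp(2*t)/2 - 5*t*exp(2*t)/2 + 5*exp(2*t)/4.
Answer: 5*t**2*exp(2*t)/2 - 5*t*exp(2*t)/2 + 5*exp(2*t)/4.


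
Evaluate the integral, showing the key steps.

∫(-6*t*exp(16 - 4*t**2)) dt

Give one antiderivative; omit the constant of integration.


Step 1. Substitute u = t**2 - 4, turning ∫(-6*t*exp(16 - 4*t**2)) dt into ∫(-3*exp(-4*u)) du: now ∫(-3*exp(-4*u)) du.
Step 2. Evaluate the standard form: now 3*exp(-4*u)/4.
Step 3. Substitute back u = t**2 - 4: now 3*exp(16 - 4*t**2)/4.
Answer: 3*exp(16 - 4*t**2)/4.


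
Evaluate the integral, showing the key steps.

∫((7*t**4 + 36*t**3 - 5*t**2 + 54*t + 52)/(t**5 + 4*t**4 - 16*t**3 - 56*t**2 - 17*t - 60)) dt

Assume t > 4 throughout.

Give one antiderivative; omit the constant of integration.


Step 1. Decompose ∫((7*t**4 + 36*t**3 - 5*t**2 + 54*t + 52)/(t**5 + 4*t**4 - 16*t**3 - 56*t**2 - 17*t - 60)) dt by partial fractions, (7*t**4 + 36*t**3 - 5*t**2 + 54*t + 52)/(t**5 + 4*t**4 - 16*t**3 - 56*t**2 - 17*t - 60) = -1/(t**2 + 1) - 1/(t + 5) + 4/(t + 3) + 4/(t - 4): now ∫(4/(t - 4)) dt + ∫(4/(t + 3)) dt + ∫(-1/(t + 5)) dt + ∫(-1/(t**2 + 1)) dt.
Step 2. Evaluate the standard form [assuming t > -5]: now -log(t + 5) + ∫(4/(t - 4)) dt + ∫(4/(t + 3)) dt + ∫(-1/(t**2 + 1)) dt.
Step 3. Evaluate the standard form [assuming t > -3]: now 4*log(t + 3) - log(t + 5) + ∫(4/(t - 4)) dt + ∫(-1/(t**2 + 1)) dt.
Step 4. Evaluate the standard form [assuming t > 4]: now 4*log(t - 4) + 4*log(t + 3) - log(t + 5) + ∫(-1/(t**2 + 1)) dt.
Step 5. Evaluate the standard form: now 4*log(t - 4) + 4*log(t + 3) - log(t + 5) - atan(t).
Answer: 4*log(t - 4) + 4*log(t + 3) - log(t + 5) - atan(t).
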